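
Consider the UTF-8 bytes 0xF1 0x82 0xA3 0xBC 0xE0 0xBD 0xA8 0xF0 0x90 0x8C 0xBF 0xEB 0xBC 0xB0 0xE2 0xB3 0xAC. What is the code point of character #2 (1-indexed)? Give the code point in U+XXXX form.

U+0F68

Offset 0: leading byte 0xF1 = 11110001 → 4-byte char #1 = F1 82 A3 BC.
Offset 4: leading byte 0xE0 = 11100000 → 3-byte char #2 = E0 BD A8.
Leading byte 0xE0 = 11100000 matches 1110xxxx → 3-byte sequence.
Byte 1: 0xE0 = 11100000, payload 0000 (4 bits).
Byte 2: 0xBD = 10111101 (10xxxxxx ✓), payload 111101.
Byte 3: 0xA8 = 10101000 (10xxxxxx ✓), payload 101000.
Concatenate: 0000111101101000 = 0xF68 (16 bits → U+0F68).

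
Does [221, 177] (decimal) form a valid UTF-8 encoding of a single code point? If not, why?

valid

Leading byte 0xDD = 11011101 → 2-byte form.
Continuation bytes 0xB1=10110001 all match 10xxxxxx.
Decoded value 0x771 is ≥ 0x80 (shortest form) and not a surrogate.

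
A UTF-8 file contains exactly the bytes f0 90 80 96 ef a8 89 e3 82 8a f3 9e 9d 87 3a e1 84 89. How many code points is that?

6

Byte at offset 0: 0xF0 = 11110000 → 4-byte char (#1). Advance 4.
Byte at offset 4: 0xEF = 11101111 → 3-byte char (#2). Advance 3.
Byte at offset 7: 0xE3 = 11100011 → 3-byte char (#3). Advance 3.
Byte at offset 10: 0xF3 = 11110011 → 4-byte char (#4). Advance 4.
Byte at offset 14: 0x3A = 00111010 → 1-byte char (#5). Advance 1.
Byte at offset 15: 0xE1 = 11100001 → 3-byte char (#6). Advance 3.
Reached end at offset 18 after 6 code points.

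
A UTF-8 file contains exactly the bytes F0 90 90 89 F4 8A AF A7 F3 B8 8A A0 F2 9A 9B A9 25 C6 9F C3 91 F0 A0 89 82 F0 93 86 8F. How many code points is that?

9

Byte at offset 0: 0xF0 = 11110000 → 4-byte char (#1). Advance 4.
Byte at offset 4: 0xF4 = 11110100 → 4-byte char (#2). Advance 4.
Byte at offset 8: 0xF3 = 11110011 → 4-byte char (#3). Advance 4.
Byte at offset 12: 0xF2 = 11110010 → 4-byte char (#4). Advance 4.
Byte at offset 16: 0x25 = 00100101 → 1-byte char (#5). Advance 1.
Byte at offset 17: 0xC6 = 11000110 → 2-byte char (#6). Advance 2.
Byte at offset 19: 0xC3 = 11000011 → 2-byte char (#7). Advance 2.
Byte at offset 21: 0xF0 = 11110000 → 4-byte char (#8). Advance 4.
Byte at offset 25: 0xF0 = 11110000 → 4-byte char (#9). Advance 4.
Reached end at offset 29 after 9 code points.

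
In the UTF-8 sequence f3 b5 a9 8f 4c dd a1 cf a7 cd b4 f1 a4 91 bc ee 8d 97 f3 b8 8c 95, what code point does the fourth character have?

Offset 0: leading byte 0xF3 = 11110011 → 4-byte char #1 = F3 B5 A9 8F.
Offset 4: leading byte 0x4C = 01001100 → 1-byte char #2 = 4C.
Offset 5: leading byte 0xDD = 11011101 → 2-byte char #3 = DD A1.
Offset 7: leading byte 0xCF = 11001111 → 2-byte char #4 = CF A7.
Leading byte 0xCF = 11001111 matches 110xxxxx → 2-byte sequence.
Byte 1: 0xCF = 11001111, payload 01111 (5 bits).
Byte 2: 0xA7 = 10100111 (10xxxxxx ✓), payload 100111.
Concatenate: 01111100111 = 0x3E7 (11 bits → U+03E7).

U+03E7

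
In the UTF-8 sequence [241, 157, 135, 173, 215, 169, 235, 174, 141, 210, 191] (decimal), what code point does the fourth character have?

U+04BF

Offset 0: leading byte 0xF1 = 11110001 → 4-byte char #1 = F1 9D 87 AD.
Offset 4: leading byte 0xD7 = 11010111 → 2-byte char #2 = D7 A9.
Offset 6: leading byte 0xEB = 11101011 → 3-byte char #3 = EB AE 8D.
Offset 9: leading byte 0xD2 = 11010010 → 2-byte char #4 = D2 BF.
Leading byte 0xD2 = 11010010 matches 110xxxxx → 2-byte sequence.
Byte 1: 0xD2 = 11010010, payload 10010 (5 bits).
Byte 2: 0xBF = 10111111 (10xxxxxx ✓), payload 111111.
Concatenate: 10010111111 = 0x4BF (11 bits → U+04BF).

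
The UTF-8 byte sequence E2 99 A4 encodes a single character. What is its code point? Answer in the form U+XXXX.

Leading byte 0xE2 = 11100010 matches 1110xxxx → 3-byte sequence.
Byte 1: 0xE2 = 11100010, payload 0010 (4 bits).
Byte 2: 0x99 = 10011001 (10xxxxxx ✓), payload 011001.
Byte 3: 0xA4 = 10100100 (10xxxxxx ✓), payload 100100.
Concatenate: 0010011001100100 = 0x2664 (16 bits → U+2664).

U+2664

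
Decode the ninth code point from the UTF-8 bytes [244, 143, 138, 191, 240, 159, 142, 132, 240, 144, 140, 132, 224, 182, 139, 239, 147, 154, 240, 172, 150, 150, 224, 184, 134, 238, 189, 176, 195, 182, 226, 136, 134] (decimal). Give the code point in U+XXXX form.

U+00F6

Offset 0: leading byte 0xF4 = 11110100 → 4-byte char #1 = F4 8F 8A BF.
Offset 4: leading byte 0xF0 = 11110000 → 4-byte char #2 = F0 9F 8E 84.
Offset 8: leading byte 0xF0 = 11110000 → 4-byte char #3 = F0 90 8C 84.
Offset 12: leading byte 0xE0 = 11100000 → 3-byte char #4 = E0 B6 8B.
Offset 15: leading byte 0xEF = 11101111 → 3-byte char #5 = EF 93 9A.
Offset 18: leading byte 0xF0 = 11110000 → 4-byte char #6 = F0 AC 96 96.
Offset 22: leading byte 0xE0 = 11100000 → 3-byte char #7 = E0 B8 86.
Offset 25: leading byte 0xEE = 11101110 → 3-byte char #8 = EE BD B0.
Offset 28: leading byte 0xC3 = 11000011 → 2-byte char #9 = C3 B6.
Leading byte 0xC3 = 11000011 matches 110xxxxx → 2-byte sequence.
Byte 1: 0xC3 = 11000011, payload 00011 (5 bits).
Byte 2: 0xB6 = 10110110 (10xxxxxx ✓), payload 110110.
Concatenate: 00011110110 = 0xF6 (11 bits → U+00F6).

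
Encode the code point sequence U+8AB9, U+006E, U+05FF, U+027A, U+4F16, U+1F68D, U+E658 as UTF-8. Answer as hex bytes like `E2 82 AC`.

U+8AB9: 3-byte form → E8 AA B9.
U+006E: 1-byte form → 6E.
U+05FF: 2-byte form → D7 BF.
U+027A: 2-byte form → C9 BA.
U+4F16: 3-byte form → E4 BC 96.
U+1F68D: 4-byte form → F0 9F 9A 8D.
U+E658: 3-byte form → EE 99 98.
Concatenated (18 bytes): E8 AA B9 6E D7 BF C9 BA E4 BC 96 F0 9F 9A 8D EE 99 98.

E8 AA B9 6E D7 BF C9 BA E4 BC 96 F0 9F 9A 8D EE 99 98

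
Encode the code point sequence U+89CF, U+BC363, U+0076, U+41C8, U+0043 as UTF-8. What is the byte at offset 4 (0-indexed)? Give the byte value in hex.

0xBC

U+89CF → 3-byte form E8 A7 8F at offsets 0–2.
U+BC363 → 4-byte form F2 BC 8D A3 at offsets 3–6.
Offset 4 falls in char 2's range; it's byte 2 of F2 BC 8D A3 = 0xBC.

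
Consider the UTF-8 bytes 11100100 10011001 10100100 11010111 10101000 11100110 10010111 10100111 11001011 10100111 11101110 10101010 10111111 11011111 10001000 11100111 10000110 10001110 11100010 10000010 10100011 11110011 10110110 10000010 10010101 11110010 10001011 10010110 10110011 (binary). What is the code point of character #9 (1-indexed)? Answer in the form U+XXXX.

U+F6095

Offset 0: leading byte 0xE4 = 11100100 → 3-byte char #1 = E4 99 A4.
Offset 3: leading byte 0xD7 = 11010111 → 2-byte char #2 = D7 A8.
Offset 5: leading byte 0xE6 = 11100110 → 3-byte char #3 = E6 97 A7.
Offset 8: leading byte 0xCB = 11001011 → 2-byte char #4 = CB A7.
Offset 10: leading byte 0xEE = 11101110 → 3-byte char #5 = EE AA BF.
Offset 13: leading byte 0xDF = 11011111 → 2-byte char #6 = DF 88.
Offset 15: leading byte 0xE7 = 11100111 → 3-byte char #7 = E7 86 8E.
Offset 18: leading byte 0xE2 = 11100010 → 3-byte char #8 = E2 82 A3.
Offset 21: leading byte 0xF3 = 11110011 → 4-byte char #9 = F3 B6 82 95.
Leading byte 0xF3 = 11110011 matches 11110xxx → 4-byte sequence.
Byte 1: 0xF3 = 11110011, payload 011 (3 bits).
Byte 2: 0xB6 = 10110110 (10xxxxxx ✓), payload 110110.
Byte 3: 0x82 = 10000010 (10xxxxxx ✓), payload 000010.
Byte 4: 0x95 = 10010101 (10xxxxxx ✓), payload 010101.
Concatenate: 011110110000010010101 = 0xF6095 (21 bits → U+F6095).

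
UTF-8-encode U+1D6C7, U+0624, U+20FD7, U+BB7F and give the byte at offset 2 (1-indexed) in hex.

1-indexed offset 2 is 0-indexed offset 1.
U+1D6C7 → 4-byte form F0 9D 9B 87 at offsets 0–3.
Offset 1 falls in char 1's range; it's byte 2 of F0 9D 9B 87 = 0x9D.

0x9D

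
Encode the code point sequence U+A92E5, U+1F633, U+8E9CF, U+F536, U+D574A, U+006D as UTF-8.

U+A92E5: 4-byte form → F2 A9 8B A5.
U+1F633: 4-byte form → F0 9F 98 B3.
U+8E9CF: 4-byte form → F2 8E A7 8F.
U+F536: 3-byte form → EF 94 B6.
U+D574A: 4-byte form → F3 95 9D 8A.
U+006D: 1-byte form → 6D.
Concatenated (20 bytes): F2 A9 8B A5 F0 9F 98 B3 F2 8E A7 8F EF 94 B6 F3 95 9D 8A 6D.

F2 A9 8B A5 F0 9F 98 B3 F2 8E A7 8F EF 94 B6 F3 95 9D 8A 6D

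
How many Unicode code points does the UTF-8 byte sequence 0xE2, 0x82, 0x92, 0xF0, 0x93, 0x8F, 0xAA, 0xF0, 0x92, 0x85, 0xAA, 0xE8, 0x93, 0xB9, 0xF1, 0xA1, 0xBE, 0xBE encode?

5

Byte at offset 0: 0xE2 = 11100010 → 3-byte char (#1). Advance 3.
Byte at offset 3: 0xF0 = 11110000 → 4-byte char (#2). Advance 4.
Byte at offset 7: 0xF0 = 11110000 → 4-byte char (#3). Advance 4.
Byte at offset 11: 0xE8 = 11101000 → 3-byte char (#4). Advance 3.
Byte at offset 14: 0xF1 = 11110001 → 4-byte char (#5). Advance 4.
Reached end at offset 18 after 5 code points.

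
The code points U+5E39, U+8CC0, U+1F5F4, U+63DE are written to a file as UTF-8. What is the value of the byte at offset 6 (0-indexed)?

U+5E39 → 3-byte form E5 B8 B9 at offsets 0–2.
U+8CC0 → 3-byte form E8 B3 80 at offsets 3–5.
U+1F5F4 → 4-byte form F0 9F 97 B4 at offsets 6–9.
Offset 6 falls in char 3's range; it's byte 1 of F0 9F 97 B4 = 0xF0.

0xF0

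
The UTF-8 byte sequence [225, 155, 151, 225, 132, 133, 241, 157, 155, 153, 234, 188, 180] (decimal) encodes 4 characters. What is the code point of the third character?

U+5D6D9

Offset 0: leading byte 0xE1 = 11100001 → 3-byte char #1 = E1 9B 97.
Offset 3: leading byte 0xE1 = 11100001 → 3-byte char #2 = E1 84 85.
Offset 6: leading byte 0xF1 = 11110001 → 4-byte char #3 = F1 9D 9B 99.
Leading byte 0xF1 = 11110001 matches 11110xxx → 4-byte sequence.
Byte 1: 0xF1 = 11110001, payload 001 (3 bits).
Byte 2: 0x9D = 10011101 (10xxxxxx ✓), payload 011101.
Byte 3: 0x9B = 10011011 (10xxxxxx ✓), payload 011011.
Byte 4: 0x99 = 10011001 (10xxxxxx ✓), payload 011001.
Concatenate: 001011101011011011001 = 0x5D6D9 (21 bits → U+5D6D9).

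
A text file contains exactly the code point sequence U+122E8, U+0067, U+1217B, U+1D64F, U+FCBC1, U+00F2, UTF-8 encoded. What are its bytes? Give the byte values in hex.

U+122E8: 4-byte form → F0 92 8B A8.
U+0067: 1-byte form → 67.
U+1217B: 4-byte form → F0 92 85 BB.
U+1D64F: 4-byte form → F0 9D 99 8F.
U+FCBC1: 4-byte form → F3 BC AF 81.
U+00F2: 2-byte form → C3 B2.
Concatenated (19 bytes): F0 92 8B A8 67 F0 92 85 BB F0 9D 99 8F F3 BC AF 81 C3 B2.

F0 92 8B A8 67 F0 92 85 BB F0 9D 99 8F F3 BC AF 81 C3 B2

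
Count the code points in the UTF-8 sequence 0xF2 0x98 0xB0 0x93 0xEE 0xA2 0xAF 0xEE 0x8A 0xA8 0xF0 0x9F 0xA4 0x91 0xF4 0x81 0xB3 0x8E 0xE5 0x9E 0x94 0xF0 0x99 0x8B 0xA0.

7

Byte at offset 0: 0xF2 = 11110010 → 4-byte char (#1). Advance 4.
Byte at offset 4: 0xEE = 11101110 → 3-byte char (#2). Advance 3.
Byte at offset 7: 0xEE = 11101110 → 3-byte char (#3). Advance 3.
Byte at offset 10: 0xF0 = 11110000 → 4-byte char (#4). Advance 4.
Byte at offset 14: 0xF4 = 11110100 → 4-byte char (#5). Advance 4.
Byte at offset 18: 0xE5 = 11100101 → 3-byte char (#6). Advance 3.
Byte at offset 21: 0xF0 = 11110000 → 4-byte char (#7). Advance 4.
Reached end at offset 25 after 7 code points.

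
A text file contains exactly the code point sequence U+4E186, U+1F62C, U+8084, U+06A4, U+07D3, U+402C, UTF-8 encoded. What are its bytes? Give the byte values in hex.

U+4E186: 4-byte form → F1 8E 86 86.
U+1F62C: 4-byte form → F0 9F 98 AC.
U+8084: 3-byte form → E8 82 84.
U+06A4: 2-byte form → DA A4.
U+07D3: 2-byte form → DF 93.
U+402C: 3-byte form → E4 80 AC.
Concatenated (18 bytes): F1 8E 86 86 F0 9F 98 AC E8 82 84 DA A4 DF 93 E4 80 AC.

F1 8E 86 86 F0 9F 98 AC E8 82 84 DA A4 DF 93 E4 80 AC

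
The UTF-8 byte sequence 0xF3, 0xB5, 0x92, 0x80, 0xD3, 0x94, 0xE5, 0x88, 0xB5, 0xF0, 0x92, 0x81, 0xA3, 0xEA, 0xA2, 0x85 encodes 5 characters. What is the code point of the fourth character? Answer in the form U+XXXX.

Offset 0: leading byte 0xF3 = 11110011 → 4-byte char #1 = F3 B5 92 80.
Offset 4: leading byte 0xD3 = 11010011 → 2-byte char #2 = D3 94.
Offset 6: leading byte 0xE5 = 11100101 → 3-byte char #3 = E5 88 B5.
Offset 9: leading byte 0xF0 = 11110000 → 4-byte char #4 = F0 92 81 A3.
Leading byte 0xF0 = 11110000 matches 11110xxx → 4-byte sequence.
Byte 1: 0xF0 = 11110000, payload 000 (3 bits).
Byte 2: 0x92 = 10010010 (10xxxxxx ✓), payload 010010.
Byte 3: 0x81 = 10000001 (10xxxxxx ✓), payload 000001.
Byte 4: 0xA3 = 10100011 (10xxxxxx ✓), payload 100011.
Concatenate: 000010010000001100011 = 0x12063 (21 bits → U+12063).

U+12063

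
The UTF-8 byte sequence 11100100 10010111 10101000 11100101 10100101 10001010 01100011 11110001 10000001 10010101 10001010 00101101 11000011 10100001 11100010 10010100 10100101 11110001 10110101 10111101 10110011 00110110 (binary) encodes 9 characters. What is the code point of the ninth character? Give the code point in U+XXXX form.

Offset 0: leading byte 0xE4 = 11100100 → 3-byte char #1 = E4 97 A8.
Offset 3: leading byte 0xE5 = 11100101 → 3-byte char #2 = E5 A5 8A.
Offset 6: leading byte 0x63 = 01100011 → 1-byte char #3 = 63.
Offset 7: leading byte 0xF1 = 11110001 → 4-byte char #4 = F1 81 95 8A.
Offset 11: leading byte 0x2D = 00101101 → 1-byte char #5 = 2D.
Offset 12: leading byte 0xC3 = 11000011 → 2-byte char #6 = C3 A1.
Offset 14: leading byte 0xE2 = 11100010 → 3-byte char #7 = E2 94 A5.
Offset 17: leading byte 0xF1 = 11110001 → 4-byte char #8 = F1 B5 BD B3.
Offset 21: leading byte 0x36 = 00110110 → 1-byte char #9 = 36.
Leading byte 0x36 = 00110110 matches 0xxxxxxx → 1-byte sequence.
Byte 1: 0x36 = 00110110, payload 0110110 (7 bits).
Concatenate: 0110110 = 0x36 (7 bits → U+0036).

U+0036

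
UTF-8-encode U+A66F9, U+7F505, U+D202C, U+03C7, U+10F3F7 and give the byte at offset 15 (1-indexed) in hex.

0xF4

1-indexed offset 15 is 0-indexed offset 14.
U+A66F9 → 4-byte form F2 A6 9B B9 at offsets 0–3.
U+7F505 → 4-byte form F1 BF 94 85 at offsets 4–7.
U+D202C → 4-byte form F3 92 80 AC at offsets 8–11.
U+03C7 → 2-byte form CF 87 at offsets 12–13.
U+10F3F7 → 4-byte form F4 8F 8F B7 at offsets 14–17.
Offset 14 falls in char 5's range; it's byte 1 of F4 8F 8F B7 = 0xF4.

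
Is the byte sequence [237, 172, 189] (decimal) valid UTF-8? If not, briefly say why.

Structurally a 3-byte sequence; payload = 0xDB3D.
But 0xDB3D is in U+D800–U+DFFF, the surrogate range. Surrogates are not Unicode scalar values and are forbidden in UTF-8.

invalid (encodes a surrogate (U+D800–U+DFFF))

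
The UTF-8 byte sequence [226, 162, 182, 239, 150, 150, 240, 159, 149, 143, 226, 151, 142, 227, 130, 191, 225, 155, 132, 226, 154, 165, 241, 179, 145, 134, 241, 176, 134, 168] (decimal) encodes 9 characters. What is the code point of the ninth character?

Offset 0: leading byte 0xE2 = 11100010 → 3-byte char #1 = E2 A2 B6.
Offset 3: leading byte 0xEF = 11101111 → 3-byte char #2 = EF 96 96.
Offset 6: leading byte 0xF0 = 11110000 → 4-byte char #3 = F0 9F 95 8F.
Offset 10: leading byte 0xE2 = 11100010 → 3-byte char #4 = E2 97 8E.
Offset 13: leading byte 0xE3 = 11100011 → 3-byte char #5 = E3 82 BF.
Offset 16: leading byte 0xE1 = 11100001 → 3-byte char #6 = E1 9B 84.
Offset 19: leading byte 0xE2 = 11100010 → 3-byte char #7 = E2 9A A5.
Offset 22: leading byte 0xF1 = 11110001 → 4-byte char #8 = F1 B3 91 86.
Offset 26: leading byte 0xF1 = 11110001 → 4-byte char #9 = F1 B0 86 A8.
Leading byte 0xF1 = 11110001 matches 11110xxx → 4-byte sequence.
Byte 1: 0xF1 = 11110001, payload 001 (3 bits).
Byte 2: 0xB0 = 10110000 (10xxxxxx ✓), payload 110000.
Byte 3: 0x86 = 10000110 (10xxxxxx ✓), payload 000110.
Byte 4: 0xA8 = 10101000 (10xxxxxx ✓), payload 101000.
Concatenate: 001110000000110101000 = 0x701A8 (21 bits → U+701A8).

U+701A8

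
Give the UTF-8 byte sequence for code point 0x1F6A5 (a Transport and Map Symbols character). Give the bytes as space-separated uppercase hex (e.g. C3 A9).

F0 9F 9A A5

U+1F6A5 = 0x1F6A5 = 128677 decimal. In range U+10000–U+10FFFF → 4-byte form: 11110xxx 10xxxxxx 10xxxxxx 10xxxxxx.
Binary (21 bits): 000011111011010100101.
Split 3+6+6+6: 000 | 011111 | 011010 | 100101.
Byte 1: 11110000 = 0xF0.
Byte 2: 10011111 = 0x9F.
Byte 3: 10011010 = 0x9A.
Byte 4: 10100101 = 0xA5.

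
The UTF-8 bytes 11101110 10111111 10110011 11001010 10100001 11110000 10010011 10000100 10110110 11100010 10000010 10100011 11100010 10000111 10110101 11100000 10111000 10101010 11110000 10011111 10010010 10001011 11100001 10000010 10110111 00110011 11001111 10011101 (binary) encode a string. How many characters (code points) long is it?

Byte at offset 0: 0xEE = 11101110 → 3-byte char (#1). Advance 3.
Byte at offset 3: 0xCA = 11001010 → 2-byte char (#2). Advance 2.
Byte at offset 5: 0xF0 = 11110000 → 4-byte char (#3). Advance 4.
Byte at offset 9: 0xE2 = 11100010 → 3-byte char (#4). Advance 3.
Byte at offset 12: 0xE2 = 11100010 → 3-byte char (#5). Advance 3.
Byte at offset 15: 0xE0 = 11100000 → 3-byte char (#6). Advance 3.
Byte at offset 18: 0xF0 = 11110000 → 4-byte char (#7). Advance 4.
Byte at offset 22: 0xE1 = 11100001 → 3-byte char (#8). Advance 3.
Byte at offset 25: 0x33 = 00110011 → 1-byte char (#9). Advance 1.
Byte at offset 26: 0xCF = 11001111 → 2-byte char (#10). Advance 2.
Reached end at offset 28 after 10 code points.

10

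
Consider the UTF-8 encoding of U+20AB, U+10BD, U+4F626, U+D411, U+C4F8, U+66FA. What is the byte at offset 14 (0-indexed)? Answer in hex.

0x93

U+20AB → 3-byte form E2 82 AB at offsets 0–2.
U+10BD → 3-byte form E1 82 BD at offsets 3–5.
U+4F626 → 4-byte form F1 8F 98 A6 at offsets 6–9.
U+D411 → 3-byte form ED 90 91 at offsets 10–12.
U+C4F8 → 3-byte form EC 93 B8 at offsets 13–15.
Offset 14 falls in char 5's range; it's byte 2 of EC 93 B8 = 0x93.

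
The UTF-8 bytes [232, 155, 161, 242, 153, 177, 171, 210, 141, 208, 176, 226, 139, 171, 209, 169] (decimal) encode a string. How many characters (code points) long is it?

6

Byte at offset 0: 0xE8 = 11101000 → 3-byte char (#1). Advance 3.
Byte at offset 3: 0xF2 = 11110010 → 4-byte char (#2). Advance 4.
Byte at offset 7: 0xD2 = 11010010 → 2-byte char (#3). Advance 2.
Byte at offset 9: 0xD0 = 11010000 → 2-byte char (#4). Advance 2.
Byte at offset 11: 0xE2 = 11100010 → 3-byte char (#5). Advance 3.
Byte at offset 14: 0xD1 = 11010001 → 2-byte char (#6). Advance 2.
Reached end at offset 16 after 6 code points.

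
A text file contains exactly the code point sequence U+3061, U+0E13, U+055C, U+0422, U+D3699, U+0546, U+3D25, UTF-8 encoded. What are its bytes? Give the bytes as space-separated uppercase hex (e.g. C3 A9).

U+3061: 3-byte form → E3 81 A1.
U+0E13: 3-byte form → E0 B8 93.
U+055C: 2-byte form → D5 9C.
U+0422: 2-byte form → D0 A2.
U+D3699: 4-byte form → F3 93 9A 99.
U+0546: 2-byte form → D5 86.
U+3D25: 3-byte form → E3 B4 A5.
Concatenated (19 bytes): E3 81 A1 E0 B8 93 D5 9C D0 A2 F3 93 9A 99 D5 86 E3 B4 A5.

E3 81 A1 E0 B8 93 D5 9C D0 A2 F3 93 9A 99 D5 86 E3 B4 A5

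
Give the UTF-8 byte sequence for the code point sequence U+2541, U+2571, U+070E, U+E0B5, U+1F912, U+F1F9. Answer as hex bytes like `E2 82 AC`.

E2 95 81 E2 95 B1 DC 8E EE 82 B5 F0 9F A4 92 EF 87 B9

U+2541: 3-byte form → E2 95 81.
U+2571: 3-byte form → E2 95 B1.
U+070E: 2-byte form → DC 8E.
U+E0B5: 3-byte form → EE 82 B5.
U+1F912: 4-byte form → F0 9F A4 92.
U+F1F9: 3-byte form → EF 87 B9.
Concatenated (18 bytes): E2 95 81 E2 95 B1 DC 8E EE 82 B5 F0 9F A4 92 EF 87 B9.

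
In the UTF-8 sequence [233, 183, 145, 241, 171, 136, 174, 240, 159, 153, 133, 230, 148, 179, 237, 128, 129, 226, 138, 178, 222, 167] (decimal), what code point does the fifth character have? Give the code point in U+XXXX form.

Offset 0: leading byte 0xE9 = 11101001 → 3-byte char #1 = E9 B7 91.
Offset 3: leading byte 0xF1 = 11110001 → 4-byte char #2 = F1 AB 88 AE.
Offset 7: leading byte 0xF0 = 11110000 → 4-byte char #3 = F0 9F 99 85.
Offset 11: leading byte 0xE6 = 11100110 → 3-byte char #4 = E6 94 B3.
Offset 14: leading byte 0xED = 11101101 → 3-byte char #5 = ED 80 81.
Leading byte 0xED = 11101101 matches 1110xxxx → 3-byte sequence.
Byte 1: 0xED = 11101101, payload 1101 (4 bits).
Byte 2: 0x80 = 10000000 (10xxxxxx ✓), payload 000000.
Byte 3: 0x81 = 10000001 (10xxxxxx ✓), payload 000001.
Concatenate: 1101000000000001 = 0xD001 (16 bits → U+D001).

U+D001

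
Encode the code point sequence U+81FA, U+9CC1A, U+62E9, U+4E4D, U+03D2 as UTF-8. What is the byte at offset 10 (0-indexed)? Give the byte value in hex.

0xE4

U+81FA → 3-byte form E8 87 BA at offsets 0–2.
U+9CC1A → 4-byte form F2 9C B0 9A at offsets 3–6.
U+62E9 → 3-byte form E6 8B A9 at offsets 7–9.
U+4E4D → 3-byte form E4 B9 8D at offsets 10–12.
Offset 10 falls in char 4's range; it's byte 1 of E4 B9 8D = 0xE4.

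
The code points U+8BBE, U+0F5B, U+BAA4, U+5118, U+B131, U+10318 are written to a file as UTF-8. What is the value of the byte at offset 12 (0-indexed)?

U+8BBE → 3-byte form E8 AE BE at offsets 0–2.
U+0F5B → 3-byte form E0 BD 9B at offsets 3–5.
U+BAA4 → 3-byte form EB AA A4 at offsets 6–8.
U+5118 → 3-byte form E5 84 98 at offsets 9–11.
U+B131 → 3-byte form EB 84 B1 at offsets 12–14.
Offset 12 falls in char 5's range; it's byte 1 of EB 84 B1 = 0xEB.

0xEB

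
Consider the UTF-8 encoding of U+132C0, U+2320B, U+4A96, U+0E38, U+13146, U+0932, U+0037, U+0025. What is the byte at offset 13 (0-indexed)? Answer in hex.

0xB8

U+132C0 → 4-byte form F0 93 8B 80 at offsets 0–3.
U+2320B → 4-byte form F0 A3 88 8B at offsets 4–7.
U+4A96 → 3-byte form E4 AA 96 at offsets 8–10.
U+0E38 → 3-byte form E0 B8 B8 at offsets 11–13.
Offset 13 falls in char 4's range; it's byte 3 of E0 B8 B8 = 0xB8.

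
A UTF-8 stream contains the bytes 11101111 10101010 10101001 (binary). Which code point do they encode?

U+FAA9

Leading byte 0xEF = 11101111 matches 1110xxxx → 3-byte sequence.
Byte 1: 0xEF = 11101111, payload 1111 (4 bits).
Byte 2: 0xAA = 10101010 (10xxxxxx ✓), payload 101010.
Byte 3: 0xA9 = 10101001 (10xxxxxx ✓), payload 101001.
Concatenate: 1111101010101001 = 0xFAA9 (16 bits → U+FAA9).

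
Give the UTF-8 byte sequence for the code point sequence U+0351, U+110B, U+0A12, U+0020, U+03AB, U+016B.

U+0351: 2-byte form → CD 91.
U+110B: 3-byte form → E1 84 8B.
U+0A12: 3-byte form → E0 A8 92.
U+0020: 1-byte form → 20.
U+03AB: 2-byte form → CE AB.
U+016B: 2-byte form → C5 AB.
Concatenated (13 bytes): CD 91 E1 84 8B E0 A8 92 20 CE AB C5 AB.

CD 91 E1 84 8B E0 A8 92 20 CE AB C5 AB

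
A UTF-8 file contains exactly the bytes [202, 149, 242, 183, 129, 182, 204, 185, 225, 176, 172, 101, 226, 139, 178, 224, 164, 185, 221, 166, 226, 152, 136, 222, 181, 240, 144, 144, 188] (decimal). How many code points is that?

Byte at offset 0: 0xCA = 11001010 → 2-byte char (#1). Advance 2.
Byte at offset 2: 0xF2 = 11110010 → 4-byte char (#2). Advance 4.
Byte at offset 6: 0xCC = 11001100 → 2-byte char (#3). Advance 2.
Byte at offset 8: 0xE1 = 11100001 → 3-byte char (#4). Advance 3.
Byte at offset 11: 0x65 = 01100101 → 1-byte char (#5). Advance 1.
Byte at offset 12: 0xE2 = 11100010 → 3-byte char (#6). Advance 3.
Byte at offset 15: 0xE0 = 11100000 → 3-byte char (#7). Advance 3.
Byte at offset 18: 0xDD = 11011101 → 2-byte char (#8). Advance 2.
Byte at offset 20: 0xE2 = 11100010 → 3-byte char (#9). Advance 3.
Byte at offset 23: 0xDE = 11011110 → 2-byte char (#10). Advance 2.
Byte at offset 25: 0xF0 = 11110000 → 4-byte char (#11). Advance 4.
Reached end at offset 29 after 11 code points.

11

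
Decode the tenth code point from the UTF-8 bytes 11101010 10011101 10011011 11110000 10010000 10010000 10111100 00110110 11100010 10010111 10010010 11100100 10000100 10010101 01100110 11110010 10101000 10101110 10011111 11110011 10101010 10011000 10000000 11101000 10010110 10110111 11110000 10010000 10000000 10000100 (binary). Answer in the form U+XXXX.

Offset 0: leading byte 0xEA = 11101010 → 3-byte char #1 = EA 9D 9B.
Offset 3: leading byte 0xF0 = 11110000 → 4-byte char #2 = F0 90 90 BC.
Offset 7: leading byte 0x36 = 00110110 → 1-byte char #3 = 36.
Offset 8: leading byte 0xE2 = 11100010 → 3-byte char #4 = E2 97 92.
Offset 11: leading byte 0xE4 = 11100100 → 3-byte char #5 = E4 84 95.
Offset 14: leading byte 0x66 = 01100110 → 1-byte char #6 = 66.
Offset 15: leading byte 0xF2 = 11110010 → 4-byte char #7 = F2 A8 AE 9F.
Offset 19: leading byte 0xF3 = 11110011 → 4-byte char #8 = F3 AA 98 80.
Offset 23: leading byte 0xE8 = 11101000 → 3-byte char #9 = E8 96 B7.
Offset 26: leading byte 0xF0 = 11110000 → 4-byte char #10 = F0 90 80 84.
Leading byte 0xF0 = 11110000 matches 11110xxx → 4-byte sequence.
Byte 1: 0xF0 = 11110000, payload 000 (3 bits).
Byte 2: 0x90 = 10010000 (10xxxxxx ✓), payload 010000.
Byte 3: 0x80 = 10000000 (10xxxxxx ✓), payload 000000.
Byte 4: 0x84 = 10000100 (10xxxxxx ✓), payload 000100.
Concatenate: 000010000000000000100 = 0x10004 (21 bits → U+10004).

U+10004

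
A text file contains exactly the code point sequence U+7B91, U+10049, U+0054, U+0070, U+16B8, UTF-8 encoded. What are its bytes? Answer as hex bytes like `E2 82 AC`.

U+7B91: 3-byte form → E7 AE 91.
U+10049: 4-byte form → F0 90 81 89.
U+0054: 1-byte form → 54.
U+0070: 1-byte form → 70.
U+16B8: 3-byte form → E1 9A B8.
Concatenated (12 bytes): E7 AE 91 F0 90 81 89 54 70 E1 9A B8.

E7 AE 91 F0 90 81 89 54 70 E1 9A B8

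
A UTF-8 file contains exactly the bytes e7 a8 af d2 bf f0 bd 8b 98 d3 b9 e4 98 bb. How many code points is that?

Byte at offset 0: 0xE7 = 11100111 → 3-byte char (#1). Advance 3.
Byte at offset 3: 0xD2 = 11010010 → 2-byte char (#2). Advance 2.
Byte at offset 5: 0xF0 = 11110000 → 4-byte char (#3). Advance 4.
Byte at offset 9: 0xD3 = 11010011 → 2-byte char (#4). Advance 2.
Byte at offset 11: 0xE4 = 11100100 → 3-byte char (#5). Advance 3.
Reached end at offset 14 after 5 code points.

5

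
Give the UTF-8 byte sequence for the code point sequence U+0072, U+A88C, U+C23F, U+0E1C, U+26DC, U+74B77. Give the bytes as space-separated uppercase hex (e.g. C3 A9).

72 EA A2 8C EC 88 BF E0 B8 9C E2 9B 9C F1 B4 AD B7

U+0072: 1-byte form → 72.
U+A88C: 3-byte form → EA A2 8C.
U+C23F: 3-byte form → EC 88 BF.
U+0E1C: 3-byte form → E0 B8 9C.
U+26DC: 3-byte form → E2 9B 9C.
U+74B77: 4-byte form → F1 B4 AD B7.
Concatenated (17 bytes): 72 EA A2 8C EC 88 BF E0 B8 9C E2 9B 9C F1 B4 AD B7.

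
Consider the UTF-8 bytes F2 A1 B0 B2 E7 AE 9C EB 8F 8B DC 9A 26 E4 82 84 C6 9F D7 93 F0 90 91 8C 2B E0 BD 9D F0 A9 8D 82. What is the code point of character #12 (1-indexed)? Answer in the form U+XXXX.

Offset 0: leading byte 0xF2 = 11110010 → 4-byte char #1 = F2 A1 B0 B2.
Offset 4: leading byte 0xE7 = 11100111 → 3-byte char #2 = E7 AE 9C.
Offset 7: leading byte 0xEB = 11101011 → 3-byte char #3 = EB 8F 8B.
Offset 10: leading byte 0xDC = 11011100 → 2-byte char #4 = DC 9A.
Offset 12: leading byte 0x26 = 00100110 → 1-byte char #5 = 26.
Offset 13: leading byte 0xE4 = 11100100 → 3-byte char #6 = E4 82 84.
Offset 16: leading byte 0xC6 = 11000110 → 2-byte char #7 = C6 9F.
Offset 18: leading byte 0xD7 = 11010111 → 2-byte char #8 = D7 93.
Offset 20: leading byte 0xF0 = 11110000 → 4-byte char #9 = F0 90 91 8C.
Offset 24: leading byte 0x2B = 00101011 → 1-byte char #10 = 2B.
Offset 25: leading byte 0xE0 = 11100000 → 3-byte char #11 = E0 BD 9D.
Offset 28: leading byte 0xF0 = 11110000 → 4-byte char #12 = F0 A9 8D 82.
Leading byte 0xF0 = 11110000 matches 11110xxx → 4-byte sequence.
Byte 1: 0xF0 = 11110000, payload 000 (3 bits).
Byte 2: 0xA9 = 10101001 (10xxxxxx ✓), payload 101001.
Byte 3: 0x8D = 10001101 (10xxxxxx ✓), payload 001101.
Byte 4: 0x82 = 10000010 (10xxxxxx ✓), payload 000010.
Concatenate: 000101001001101000010 = 0x29342 (21 bits → U+29342).

U+29342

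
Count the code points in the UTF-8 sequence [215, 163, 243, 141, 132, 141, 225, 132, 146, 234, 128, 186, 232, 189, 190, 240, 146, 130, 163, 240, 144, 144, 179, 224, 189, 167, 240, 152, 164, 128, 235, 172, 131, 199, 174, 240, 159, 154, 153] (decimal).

12

Byte at offset 0: 0xD7 = 11010111 → 2-byte char (#1). Advance 2.
Byte at offset 2: 0xF3 = 11110011 → 4-byte char (#2). Advance 4.
Byte at offset 6: 0xE1 = 11100001 → 3-byte char (#3). Advance 3.
Byte at offset 9: 0xEA = 11101010 → 3-byte char (#4). Advance 3.
Byte at offset 12: 0xE8 = 11101000 → 3-byte char (#5). Advance 3.
Byte at offset 15: 0xF0 = 11110000 → 4-byte char (#6). Advance 4.
Byte at offset 19: 0xF0 = 11110000 → 4-byte char (#7). Advance 4.
Byte at offset 23: 0xE0 = 11100000 → 3-byte char (#8). Advance 3.
Byte at offset 26: 0xF0 = 11110000 → 4-byte char (#9). Advance 4.
Byte at offset 30: 0xEB = 11101011 → 3-byte char (#10). Advance 3.
Byte at offset 33: 0xC7 = 11000111 → 2-byte char (#11). Advance 2.
Byte at offset 35: 0xF0 = 11110000 → 4-byte char (#12). Advance 4.
Reached end at offset 39 after 12 code points.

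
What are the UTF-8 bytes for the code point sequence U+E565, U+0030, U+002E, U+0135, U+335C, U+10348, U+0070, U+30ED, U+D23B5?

EE 95 A5 30 2E C4 B5 E3 8D 9C F0 90 8D 88 70 E3 83 AD F3 92 8E B5

U+E565: 3-byte form → EE 95 A5.
U+0030: 1-byte form → 30.
U+002E: 1-byte form → 2E.
U+0135: 2-byte form → C4 B5.
U+335C: 3-byte form → E3 8D 9C.
U+10348: 4-byte form → F0 90 8D 88.
U+0070: 1-byte form → 70.
U+30ED: 3-byte form → E3 83 AD.
U+D23B5: 4-byte form → F3 92 8E B5.
Concatenated (22 bytes): EE 95 A5 30 2E C4 B5 E3 8D 9C F0 90 8D 88 70 E3 83 AD F3 92 8E B5.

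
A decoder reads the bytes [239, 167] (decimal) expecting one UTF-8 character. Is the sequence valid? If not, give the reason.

Leading byte 0xEF = 11101111 → 3-byte form, but only 2 bytes are present.

invalid (sequence truncated)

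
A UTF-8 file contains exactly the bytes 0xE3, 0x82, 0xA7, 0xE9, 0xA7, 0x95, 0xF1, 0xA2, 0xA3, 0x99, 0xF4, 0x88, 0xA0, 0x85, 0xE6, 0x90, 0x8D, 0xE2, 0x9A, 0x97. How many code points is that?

6

Byte at offset 0: 0xE3 = 11100011 → 3-byte char (#1). Advance 3.
Byte at offset 3: 0xE9 = 11101001 → 3-byte char (#2). Advance 3.
Byte at offset 6: 0xF1 = 11110001 → 4-byte char (#3). Advance 4.
Byte at offset 10: 0xF4 = 11110100 → 4-byte char (#4). Advance 4.
Byte at offset 14: 0xE6 = 11100110 → 3-byte char (#5). Advance 3.
Byte at offset 17: 0xE2 = 11100010 → 3-byte char (#6). Advance 3.
Reached end at offset 20 after 6 code points.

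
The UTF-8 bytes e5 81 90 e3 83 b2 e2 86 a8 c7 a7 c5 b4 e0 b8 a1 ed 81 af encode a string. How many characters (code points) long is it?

Byte at offset 0: 0xE5 = 11100101 → 3-byte char (#1). Advance 3.
Byte at offset 3: 0xE3 = 11100011 → 3-byte char (#2). Advance 3.
Byte at offset 6: 0xE2 = 11100010 → 3-byte char (#3). Advance 3.
Byte at offset 9: 0xC7 = 11000111 → 2-byte char (#4). Advance 2.
Byte at offset 11: 0xC5 = 11000101 → 2-byte char (#5). Advance 2.
Byte at offset 13: 0xE0 = 11100000 → 3-byte char (#6). Advance 3.
Byte at offset 16: 0xED = 11101101 → 3-byte char (#7). Advance 3.
Reached end at offset 19 after 7 code points.

7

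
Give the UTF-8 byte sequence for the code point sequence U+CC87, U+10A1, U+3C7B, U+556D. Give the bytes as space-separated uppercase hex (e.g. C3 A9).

EC B2 87 E1 82 A1 E3 B1 BB E5 95 AD

U+CC87: 3-byte form → EC B2 87.
U+10A1: 3-byte form → E1 82 A1.
U+3C7B: 3-byte form → E3 B1 BB.
U+556D: 3-byte form → E5 95 AD.
Concatenated (12 bytes): EC B2 87 E1 82 A1 E3 B1 BB E5 95 AD.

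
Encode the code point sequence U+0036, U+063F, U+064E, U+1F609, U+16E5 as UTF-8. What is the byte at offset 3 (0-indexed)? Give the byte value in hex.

U+0036 → 1-byte form 36 at offsets 0–0.
U+063F → 2-byte form D8 BF at offsets 1–2.
U+064E → 2-byte form D9 8E at offsets 3–4.
Offset 3 falls in char 3's range; it's byte 1 of D9 8E = 0xD9.

0xD9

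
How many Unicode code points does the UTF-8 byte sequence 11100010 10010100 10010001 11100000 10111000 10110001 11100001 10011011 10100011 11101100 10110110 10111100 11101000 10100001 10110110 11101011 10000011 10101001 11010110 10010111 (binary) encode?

Byte at offset 0: 0xE2 = 11100010 → 3-byte char (#1). Advance 3.
Byte at offset 3: 0xE0 = 11100000 → 3-byte char (#2). Advance 3.
Byte at offset 6: 0xE1 = 11100001 → 3-byte char (#3). Advance 3.
Byte at offset 9: 0xEC = 11101100 → 3-byte char (#4). Advance 3.
Byte at offset 12: 0xE8 = 11101000 → 3-byte char (#5). Advance 3.
Byte at offset 15: 0xEB = 11101011 → 3-byte char (#6). Advance 3.
Byte at offset 18: 0xD6 = 11010110 → 2-byte char (#7). Advance 2.
Reached end at offset 20 after 7 code points.

7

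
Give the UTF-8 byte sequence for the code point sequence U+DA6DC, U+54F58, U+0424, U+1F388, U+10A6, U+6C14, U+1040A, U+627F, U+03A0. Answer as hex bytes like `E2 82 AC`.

U+DA6DC: 4-byte form → F3 9A 9B 9C.
U+54F58: 4-byte form → F1 94 BD 98.
U+0424: 2-byte form → D0 A4.
U+1F388: 4-byte form → F0 9F 8E 88.
U+10A6: 3-byte form → E1 82 A6.
U+6C14: 3-byte form → E6 B0 94.
U+1040A: 4-byte form → F0 90 90 8A.
U+627F: 3-byte form → E6 89 BF.
U+03A0: 2-byte form → CE A0.
Concatenated (29 bytes): F3 9A 9B 9C F1 94 BD 98 D0 A4 F0 9F 8E 88 E1 82 A6 E6 B0 94 F0 90 90 8A E6 89 BF CE A0.

F3 9A 9B 9C F1 94 BD 98 D0 A4 F0 9F 8E 88 E1 82 A6 E6 B0 94 F0 90 90 8A E6 89 BF CE A0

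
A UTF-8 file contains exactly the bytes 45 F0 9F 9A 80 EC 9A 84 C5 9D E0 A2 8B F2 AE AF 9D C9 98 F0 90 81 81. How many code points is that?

Byte at offset 0: 0x45 = 01000101 → 1-byte char (#1). Advance 1.
Byte at offset 1: 0xF0 = 11110000 → 4-byte char (#2). Advance 4.
Byte at offset 5: 0xEC = 11101100 → 3-byte char (#3). Advance 3.
Byte at offset 8: 0xC5 = 11000101 → 2-byte char (#4). Advance 2.
Byte at offset 10: 0xE0 = 11100000 → 3-byte char (#5). Advance 3.
Byte at offset 13: 0xF2 = 11110010 → 4-byte char (#6). Advance 4.
Byte at offset 17: 0xC9 = 11001001 → 2-byte char (#7). Advance 2.
Byte at offset 19: 0xF0 = 11110000 → 4-byte char (#8). Advance 4.
Reached end at offset 23 after 8 code points.

8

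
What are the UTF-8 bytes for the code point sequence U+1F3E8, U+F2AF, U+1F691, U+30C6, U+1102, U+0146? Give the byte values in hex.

F0 9F 8F A8 EF 8A AF F0 9F 9A 91 E3 83 86 E1 84 82 C5 86

U+1F3E8: 4-byte form → F0 9F 8F A8.
U+F2AF: 3-byte form → EF 8A AF.
U+1F691: 4-byte form → F0 9F 9A 91.
U+30C6: 3-byte form → E3 83 86.
U+1102: 3-byte form → E1 84 82.
U+0146: 2-byte form → C5 86.
Concatenated (19 bytes): F0 9F 8F A8 EF 8A AF F0 9F 9A 91 E3 83 86 E1 84 82 C5 86.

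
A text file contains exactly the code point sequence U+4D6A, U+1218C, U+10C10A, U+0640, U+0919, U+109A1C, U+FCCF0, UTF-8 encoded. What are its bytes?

E4 B5 AA F0 92 86 8C F4 8C 84 8A D9 80 E0 A4 99 F4 89 A8 9C F3 BC B3 B0

U+4D6A: 3-byte form → E4 B5 AA.
U+1218C: 4-byte form → F0 92 86 8C.
U+10C10A: 4-byte form → F4 8C 84 8A.
U+0640: 2-byte form → D9 80.
U+0919: 3-byte form → E0 A4 99.
U+109A1C: 4-byte form → F4 89 A8 9C.
U+FCCF0: 4-byte form → F3 BC B3 B0.
Concatenated (24 bytes): E4 B5 AA F0 92 86 8C F4 8C 84 8A D9 80 E0 A4 99 F4 89 A8 9C F3 BC B3 B0.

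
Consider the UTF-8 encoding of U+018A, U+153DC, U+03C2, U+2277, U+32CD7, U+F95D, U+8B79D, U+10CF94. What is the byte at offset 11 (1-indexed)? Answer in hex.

1-indexed offset 11 is 0-indexed offset 10.
U+018A → 2-byte form C6 8A at offsets 0–1.
U+153DC → 4-byte form F0 95 8F 9C at offsets 2–5.
U+03C2 → 2-byte form CF 82 at offsets 6–7.
U+2277 → 3-byte form E2 89 B7 at offsets 8–10.
Offset 10 falls in char 4's range; it's byte 3 of E2 89 B7 = 0xB7.

0xB7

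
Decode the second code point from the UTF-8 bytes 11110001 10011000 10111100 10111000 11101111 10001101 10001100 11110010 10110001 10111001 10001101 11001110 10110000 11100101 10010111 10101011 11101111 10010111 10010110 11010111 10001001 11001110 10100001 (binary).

U+F34C

Offset 0: leading byte 0xF1 = 11110001 → 4-byte char #1 = F1 98 BC B8.
Offset 4: leading byte 0xEF = 11101111 → 3-byte char #2 = EF 8D 8C.
Leading byte 0xEF = 11101111 matches 1110xxxx → 3-byte sequence.
Byte 1: 0xEF = 11101111, payload 1111 (4 bits).
Byte 2: 0x8D = 10001101 (10xxxxxx ✓), payload 001101.
Byte 3: 0x8C = 10001100 (10xxxxxx ✓), payload 001100.
Concatenate: 1111001101001100 = 0xF34C (16 bits → U+F34C).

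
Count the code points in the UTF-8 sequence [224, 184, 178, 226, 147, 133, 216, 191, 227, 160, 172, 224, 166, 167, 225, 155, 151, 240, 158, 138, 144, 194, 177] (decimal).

8

Byte at offset 0: 0xE0 = 11100000 → 3-byte char (#1). Advance 3.
Byte at offset 3: 0xE2 = 11100010 → 3-byte char (#2). Advance 3.
Byte at offset 6: 0xD8 = 11011000 → 2-byte char (#3). Advance 2.
Byte at offset 8: 0xE3 = 11100011 → 3-byte char (#4). Advance 3.
Byte at offset 11: 0xE0 = 11100000 → 3-byte char (#5). Advance 3.
Byte at offset 14: 0xE1 = 11100001 → 3-byte char (#6). Advance 3.
Byte at offset 17: 0xF0 = 11110000 → 4-byte char (#7). Advance 4.
Byte at offset 21: 0xC2 = 11000010 → 2-byte char (#8). Advance 2.
Reached end at offset 23 after 8 code points.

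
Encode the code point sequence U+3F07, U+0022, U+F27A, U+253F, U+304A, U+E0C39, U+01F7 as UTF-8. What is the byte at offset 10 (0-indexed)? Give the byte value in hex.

U+3F07 → 3-byte form E3 BC 87 at offsets 0–2.
U+0022 → 1-byte form 22 at offsets 3–3.
U+F27A → 3-byte form EF 89 BA at offsets 4–6.
U+253F → 3-byte form E2 94 BF at offsets 7–9.
U+304A → 3-byte form E3 81 8A at offsets 10–12.
Offset 10 falls in char 5's range; it's byte 1 of E3 81 8A = 0xE3.

0xE3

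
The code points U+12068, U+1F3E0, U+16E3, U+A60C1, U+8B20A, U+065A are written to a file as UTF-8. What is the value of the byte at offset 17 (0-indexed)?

U+12068 → 4-byte form F0 92 81 A8 at offsets 0–3.
U+1F3E0 → 4-byte form F0 9F 8F A0 at offsets 4–7.
U+16E3 → 3-byte form E1 9B A3 at offsets 8–10.
U+A60C1 → 4-byte form F2 A6 83 81 at offsets 11–14.
U+8B20A → 4-byte form F2 8B 88 8A at offsets 15–18.
Offset 17 falls in char 5's range; it's byte 3 of F2 8B 88 8A = 0x88.

0x88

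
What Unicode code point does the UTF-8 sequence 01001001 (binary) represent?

U+0049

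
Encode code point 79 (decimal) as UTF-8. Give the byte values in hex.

4F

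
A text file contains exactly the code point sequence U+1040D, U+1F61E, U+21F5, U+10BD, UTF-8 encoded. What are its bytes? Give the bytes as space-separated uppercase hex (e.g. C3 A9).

U+1040D: 4-byte form → F0 90 90 8D.
U+1F61E: 4-byte form → F0 9F 98 9E.
U+21F5: 3-byte form → E2 87 B5.
U+10BD: 3-byte form → E1 82 BD.
Concatenated (14 bytes): F0 90 90 8D F0 9F 98 9E E2 87 B5 E1 82 BD.

F0 90 90 8D F0 9F 98 9E E2 87 B5 E1 82 BD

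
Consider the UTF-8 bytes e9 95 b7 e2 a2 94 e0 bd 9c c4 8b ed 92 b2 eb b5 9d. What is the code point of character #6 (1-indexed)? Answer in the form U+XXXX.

U+BD5D

Offset 0: leading byte 0xE9 = 11101001 → 3-byte char #1 = E9 95 B7.
Offset 3: leading byte 0xE2 = 11100010 → 3-byte char #2 = E2 A2 94.
Offset 6: leading byte 0xE0 = 11100000 → 3-byte char #3 = E0 BD 9C.
Offset 9: leading byte 0xC4 = 11000100 → 2-byte char #4 = C4 8B.
Offset 11: leading byte 0xED = 11101101 → 3-byte char #5 = ED 92 B2.
Offset 14: leading byte 0xEB = 11101011 → 3-byte char #6 = EB B5 9D.
Leading byte 0xEB = 11101011 matches 1110xxxx → 3-byte sequence.
Byte 1: 0xEB = 11101011, payload 1011 (4 bits).
Byte 2: 0xB5 = 10110101 (10xxxxxx ✓), payload 110101.
Byte 3: 0x9D = 10011101 (10xxxxxx ✓), payload 011101.
Concatenate: 1011110101011101 = 0xBD5D (16 bits → U+BD5D).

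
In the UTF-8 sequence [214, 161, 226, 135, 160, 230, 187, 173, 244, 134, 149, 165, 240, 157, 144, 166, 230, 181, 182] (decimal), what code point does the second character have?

U+21E0

Offset 0: leading byte 0xD6 = 11010110 → 2-byte char #1 = D6 A1.
Offset 2: leading byte 0xE2 = 11100010 → 3-byte char #2 = E2 87 A0.
Leading byte 0xE2 = 11100010 matches 1110xxxx → 3-byte sequence.
Byte 1: 0xE2 = 11100010, payload 0010 (4 bits).
Byte 2: 0x87 = 10000111 (10xxxxxx ✓), payload 000111.
Byte 3: 0xA0 = 10100000 (10xxxxxx ✓), payload 100000.
Concatenate: 0010000111100000 = 0x21E0 (16 bits → U+21E0).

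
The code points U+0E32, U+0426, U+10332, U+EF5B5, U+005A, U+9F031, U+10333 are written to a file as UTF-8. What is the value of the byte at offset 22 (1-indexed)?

1-indexed offset 22 is 0-indexed offset 21.
U+0E32 → 3-byte form E0 B8 B2 at offsets 0–2.
U+0426 → 2-byte form D0 A6 at offsets 3–4.
U+10332 → 4-byte form F0 90 8C B2 at offsets 5–8.
U+EF5B5 → 4-byte form F3 AF 96 B5 at offsets 9–12.
U+005A → 1-byte form 5A at offsets 13–13.
U+9F031 → 4-byte form F2 9F 80 B1 at offsets 14–17.
U+10333 → 4-byte form F0 90 8C B3 at offsets 18–21.
Offset 21 falls in char 7's range; it's byte 4 of F0 90 8C B3 = 0xB3.

0xB3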